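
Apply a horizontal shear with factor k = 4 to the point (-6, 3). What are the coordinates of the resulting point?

Shear matrix for horizontal shear with factor k = 4:
[[1, 4], [0, 1]]
Result: (-6, 3) → (6, 3)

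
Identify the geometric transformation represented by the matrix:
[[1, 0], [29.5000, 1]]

This matrix represents: vertical shear with factor 29.5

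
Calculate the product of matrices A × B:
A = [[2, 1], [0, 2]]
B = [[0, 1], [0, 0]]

Matrix multiplication:
C[0][0] = 2×0 + 1×0 = 0
C[0][1] = 2×1 + 1×0 = 2
C[1][0] = 0×0 + 2×0 = 0
C[1][1] = 0×1 + 2×0 = 0
Result: [[0, 2], [0, 0]]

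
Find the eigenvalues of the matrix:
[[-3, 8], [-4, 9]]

Characteristic equation: det(A - λI) = 0
λ² - (trace)λ + (det) = 0
trace = -3 + 9 = 6, det = (-3)(9) - (8)(-4) = 5
λ² - (6)λ + (5) = 0
λ = (6 ± √((6)² - 4·(5))) / 2 = (6 ± √16) / 2
Solving: λ = 1, 5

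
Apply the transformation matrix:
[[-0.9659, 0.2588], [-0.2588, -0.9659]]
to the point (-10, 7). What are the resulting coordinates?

Matrix multiplication:
[[-0.9659, 0.2588], [-0.2588, -0.9659]] × [-10, 7]ᵀ
= [(-0.9659)(-10) + (0.2588)(7), (-0.2588)(-10) + (-0.9659)(7)]ᵀ
= [11.4706, -4.1733]ᵀ
Result: (11.4706, -4.1733)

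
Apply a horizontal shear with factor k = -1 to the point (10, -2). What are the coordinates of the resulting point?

Shear matrix for horizontal shear with factor k = -1:
[[1, -1], [0, 1]]
Result: (10, -2) → (12, -2)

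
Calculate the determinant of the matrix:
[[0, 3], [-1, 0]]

For a 2×2 matrix [[a, b], [c, d]], det = ad - bc
det = (0)(0) - (3)(-1) = 0 - -3 = 3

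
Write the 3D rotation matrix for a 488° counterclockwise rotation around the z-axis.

Rotation matrix for counterclockwise 488° around z-axis:
cos(488°) = -0.6157, sin(488°) = 0.7880
Result: [[-0.6157, -0.7880, 0], [0.7880, -0.6157, 0], [0, 0, 1]]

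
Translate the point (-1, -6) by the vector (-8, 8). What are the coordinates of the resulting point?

Translation by (-8, 8) (homogeneous matrix [[1, 0, -8], [0, 1, 8], [0, 0, 1]]):
x' = -1 + -8 = -9
y' = -6 + 8 = 2
Result: (-9, 2)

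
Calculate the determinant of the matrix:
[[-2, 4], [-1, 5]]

For a 2×2 matrix [[a, b], [c, d]], det = ad - bc
det = (-2)(5) - (4)(-1) = -10 - -4 = -6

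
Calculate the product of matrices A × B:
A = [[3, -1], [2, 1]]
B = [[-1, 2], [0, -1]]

Matrix multiplication:
C[0][0] = 3×-1 + -1×0 = -3
C[0][1] = 3×2 + -1×-1 = 7
C[1][0] = 2×-1 + 1×0 = -2
C[1][1] = 2×2 + 1×-1 = 3
Result: [[-3, 7], [-2, 3]]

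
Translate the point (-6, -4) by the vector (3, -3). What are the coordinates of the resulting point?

Translation by (3, -3) (homogeneous matrix [[1, 0, 3], [0, 1, -3], [0, 0, 1]]):
x' = -6 + 3 = -3
y' = -4 + -3 = -7
Result: (-3, -7)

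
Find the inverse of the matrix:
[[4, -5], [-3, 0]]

For [[a,b],[c,d]], inverse = (1/det)·[[d,-b],[-c,a]]
det = (4)(0) - (-5)(-3) = 0 - 15 = -15
Inverse = (1/-15)·[[0, 5], [3, 4]]
= [[0, -1/3], [-1/5, -4/15]]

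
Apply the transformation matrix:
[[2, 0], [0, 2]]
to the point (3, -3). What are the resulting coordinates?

Matrix multiplication:
[[2, 0], [0, 2]] × [3, -3]ᵀ
= [(2)(3) + (0)(-3), (0)(3) + (2)(-3)]ᵀ
= [6, -6]ᵀ
Result: (6, -6)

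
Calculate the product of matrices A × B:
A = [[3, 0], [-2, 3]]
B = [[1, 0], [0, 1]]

Matrix multiplication:
C[0][0] = 3×1 + 0×0 = 3
C[0][1] = 3×0 + 0×1 = 0
C[1][0] = -2×1 + 3×0 = -2
C[1][1] = -2×0 + 3×1 = 3
Result: [[3, 0], [-2, 3]]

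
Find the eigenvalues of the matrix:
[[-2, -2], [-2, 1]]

Characteristic equation: det(A - λI) = 0
λ² - (trace)λ + (det) = 0
trace = -2 + 1 = -1, det = (-2)(1) - (-2)(-2) = -6
λ² - (-1)λ + (-6) = 0
λ = (-1 ± √((-1)² - 4·(-6))) / 2 = (-1 ± √25) / 2
Solving: λ = -3, 2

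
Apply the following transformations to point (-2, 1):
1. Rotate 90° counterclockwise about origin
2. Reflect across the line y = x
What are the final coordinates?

Step 1: Rotate 90° → (-1, -2)
Step 2: Reflect across line y = x → (-2, -1)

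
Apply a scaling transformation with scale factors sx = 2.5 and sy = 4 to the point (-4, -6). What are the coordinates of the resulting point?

Scaling matrix:
[[2.50, 0], [0, 4]]
Result: (-4 × 2.5, -6 × 4) = (-10, -24)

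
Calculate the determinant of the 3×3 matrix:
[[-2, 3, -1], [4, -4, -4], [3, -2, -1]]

Expansion along first row:
det = -2·det([[-4,-4],[-2,-1]]) - 3·det([[4,-4],[3,-1]]) + -1·det([[4,-4],[3,-2]])
    = -2·(-4·-1 - -4·-2) - 3·(4·-1 - -4·3) + -1·(4·-2 - -4·3)
    = -2·-4 - 3·8 + -1·4
    = 8 + -24 + -4 = -20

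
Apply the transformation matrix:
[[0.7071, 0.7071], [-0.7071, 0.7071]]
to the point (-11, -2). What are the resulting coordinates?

Matrix multiplication:
[[0.7071, 0.7071], [-0.7071, 0.7071]] × [-11, -2]ᵀ
= [(0.7071)(-11) + (0.7071)(-2), (-0.7071)(-11) + (0.7071)(-2)]ᵀ
= [-9.1923, 6.3639]ᵀ
Result: (-9.1923, 6.3639)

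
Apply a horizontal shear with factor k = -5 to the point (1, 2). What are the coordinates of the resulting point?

Shear matrix for horizontal shear with factor k = -5:
[[1, -5], [0, 1]]
Result: (1, 2) → (-9, 2)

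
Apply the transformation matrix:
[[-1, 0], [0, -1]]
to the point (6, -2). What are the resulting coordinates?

Matrix multiplication:
[[-1, 0], [0, -1]] × [6, -2]ᵀ
= [(-1)(6) + (0)(-2), (0)(6) + (-1)(-2)]ᵀ
= [-6, 2]ᵀ
Result: (-6, 2)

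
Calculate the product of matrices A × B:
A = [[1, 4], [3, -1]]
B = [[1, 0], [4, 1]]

Matrix multiplication:
C[0][0] = 1×1 + 4×4 = 17
C[0][1] = 1×0 + 4×1 = 4
C[1][0] = 3×1 + -1×4 = -1
C[1][1] = 3×0 + -1×1 = -1
Result: [[17, 4], [-1, -1]]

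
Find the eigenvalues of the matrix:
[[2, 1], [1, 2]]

Characteristic equation: det(A - λI) = 0
λ² - (trace)λ + (det) = 0
trace = 2 + 2 = 4, det = (2)(2) - (1)(1) = 3
λ² - (4)λ + (3) = 0
λ = (4 ± √((4)² - 4·(3))) / 2 = (4 ± √4) / 2
Solving: λ = 1, 3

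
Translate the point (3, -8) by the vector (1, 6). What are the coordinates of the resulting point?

Translation by (1, 6) (homogeneous matrix [[1, 0, 1], [0, 1, 6], [0, 0, 1]]):
x' = 3 + 1 = 4
y' = -8 + 6 = -2
Result: (4, -2)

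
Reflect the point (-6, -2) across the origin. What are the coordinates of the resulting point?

Reflection across origin: (-6, -2) → (6, 2)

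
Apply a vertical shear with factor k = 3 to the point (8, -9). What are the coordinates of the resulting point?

Shear matrix for vertical shear with factor k = 3:
[[1, 0], [3, 1]]
Result: (8, -9) → (8, 15)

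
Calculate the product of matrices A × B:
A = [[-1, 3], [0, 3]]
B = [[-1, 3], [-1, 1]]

Matrix multiplication:
C[0][0] = -1×-1 + 3×-1 = -2
C[0][1] = -1×3 + 3×1 = 0
C[1][0] = 0×-1 + 3×-1 = -3
C[1][1] = 0×3 + 3×1 = 3
Result: [[-2, 0], [-3, 3]]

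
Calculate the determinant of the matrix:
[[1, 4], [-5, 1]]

For a 2×2 matrix [[a, b], [c, d]], det = ad - bc
det = (1)(1) - (4)(-5) = 1 - -20 = 21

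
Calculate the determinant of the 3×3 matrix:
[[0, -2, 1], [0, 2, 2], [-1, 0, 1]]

Expansion along first row:
det = 0·det([[2,2],[0,1]]) - -2·det([[0,2],[-1,1]]) + 1·det([[0,2],[-1,0]])
    = 0·(2·1 - 2·0) - -2·(0·1 - 2·-1) + 1·(0·0 - 2·-1)
    = 0·2 - -2·2 + 1·2
    = 0 + 4 + 2 = 6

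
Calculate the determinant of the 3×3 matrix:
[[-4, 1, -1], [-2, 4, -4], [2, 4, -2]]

Expansion along first row:
det = -4·det([[4,-4],[4,-2]]) - 1·det([[-2,-4],[2,-2]]) + -1·det([[-2,4],[2,4]])
    = -4·(4·-2 - -4·4) - 1·(-2·-2 - -4·2) + -1·(-2·4 - 4·2)
    = -4·8 - 1·12 + -1·-16
    = -32 + -12 + 16 = -28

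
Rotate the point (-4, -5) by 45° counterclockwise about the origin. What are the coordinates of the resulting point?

Rotation matrix for 45°: [[cos 45°, -sin 45°], [sin 45°, cos 45°]] ≈ [[0.707107, -0.707107], [0.707107, 0.707107]]
[[0.707107, -0.707107], [0.707107, 0.707107]] × [-4, -5]ᵀ ≈ [0.7071, -6.3640]ᵀ
Result: (0.7071, -6.3640)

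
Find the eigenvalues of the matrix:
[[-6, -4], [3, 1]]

Characteristic equation: det(A - λI) = 0
λ² - (trace)λ + (det) = 0
trace = -6 + 1 = -5, det = (-6)(1) - (-4)(3) = 6
λ² - (-5)λ + (6) = 0
λ = (-5 ± √((-5)² - 4·(6))) / 2 = (-5 ± √1) / 2
Solving: λ = -3, -2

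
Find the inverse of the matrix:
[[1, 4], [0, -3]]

For [[a,b],[c,d]], inverse = (1/det)·[[d,-b],[-c,a]]
det = (1)(-3) - (4)(0) = -3 - 0 = -3
Inverse = (1/-3)·[[-3, -4], [0, 1]]
= [[1, 4/3], [0, -1/3]]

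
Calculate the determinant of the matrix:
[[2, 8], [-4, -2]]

For a 2×2 matrix [[a, b], [c, d]], det = ad - bc
det = (2)(-2) - (8)(-4) = -4 - -32 = 28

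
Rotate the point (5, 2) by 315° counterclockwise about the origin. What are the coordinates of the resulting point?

Rotation matrix for 315°: [[cos 315°, -sin 315°], [sin 315°, cos 315°]] ≈ [[0.707107, 0.707107], [-0.707107, 0.707107]]
[[0.707107, 0.707107], [-0.707107, 0.707107]] × [5, 2]ᵀ ≈ [4.9497, -2.1213]ᵀ
Result: (4.9497, -2.1213)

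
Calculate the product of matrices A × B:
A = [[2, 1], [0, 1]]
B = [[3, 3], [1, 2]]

Matrix multiplication:
C[0][0] = 2×3 + 1×1 = 7
C[0][1] = 2×3 + 1×2 = 8
C[1][0] = 0×3 + 1×1 = 1
C[1][1] = 0×3 + 1×2 = 2
Result: [[7, 8], [1, 2]]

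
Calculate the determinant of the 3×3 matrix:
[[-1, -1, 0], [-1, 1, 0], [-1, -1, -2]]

Expansion along first row:
det = -1·det([[1,0],[-1,-2]]) - -1·det([[-1,0],[-1,-2]]) + 0·det([[-1,1],[-1,-1]])
    = -1·(1·-2 - 0·-1) - -1·(-1·-2 - 0·-1) + 0·(-1·-1 - 1·-1)
    = -1·-2 - -1·2 + 0·2
    = 2 + 2 + 0 = 4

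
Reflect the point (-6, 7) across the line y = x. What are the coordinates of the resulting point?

Reflection across line y = x: (-6, 7) → (7, -6)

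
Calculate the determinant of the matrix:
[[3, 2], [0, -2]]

For a 2×2 matrix [[a, b], [c, d]], det = ad - bc
det = (3)(-2) - (2)(0) = -6 - 0 = -6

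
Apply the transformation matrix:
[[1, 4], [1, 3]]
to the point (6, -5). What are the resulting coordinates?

Matrix multiplication:
[[1, 4], [1, 3]] × [6, -5]ᵀ
= [(1)(6) + (4)(-5), (1)(6) + (3)(-5)]ᵀ
= [-14, -9]ᵀ
Result: (-14, -9)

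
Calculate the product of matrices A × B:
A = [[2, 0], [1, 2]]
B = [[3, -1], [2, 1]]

Matrix multiplication:
C[0][0] = 2×3 + 0×2 = 6
C[0][1] = 2×-1 + 0×1 = -2
C[1][0] = 1×3 + 2×2 = 7
C[1][1] = 1×-1 + 2×1 = 1
Result: [[6, -2], [7, 1]]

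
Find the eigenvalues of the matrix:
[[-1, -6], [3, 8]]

Characteristic equation: det(A - λI) = 0
λ² - (trace)λ + (det) = 0
trace = -1 + 8 = 7, det = (-1)(8) - (-6)(3) = 10
λ² - (7)λ + (10) = 0
λ = (7 ± √((7)² - 4·(10))) / 2 = (7 ± √9) / 2
Solving: λ = 2, 5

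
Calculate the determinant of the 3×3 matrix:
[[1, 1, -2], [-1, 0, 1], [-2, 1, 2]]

Expansion along first row:
det = 1·det([[0,1],[1,2]]) - 1·det([[-1,1],[-2,2]]) + -2·det([[-1,0],[-2,1]])
    = 1·(0·2 - 1·1) - 1·(-1·2 - 1·-2) + -2·(-1·1 - 0·-2)
    = 1·-1 - 1·0 + -2·-1
    = -1 + 0 + 2 = 1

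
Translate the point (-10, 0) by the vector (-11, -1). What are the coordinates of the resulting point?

Translation by (-11, -1) (homogeneous matrix [[1, 0, -11], [0, 1, -1], [0, 0, 1]]):
x' = -10 + -11 = -21
y' = 0 + -1 = -1
Result: (-21, -1)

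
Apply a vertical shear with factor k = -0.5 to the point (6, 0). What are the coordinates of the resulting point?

Shear matrix for vertical shear with factor k = -0.5:
[[1, 0], [-0.50, 1]]
Result: (6, 0) → (6, -3)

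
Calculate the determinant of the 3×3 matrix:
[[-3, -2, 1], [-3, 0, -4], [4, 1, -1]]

Expansion along first row:
det = -3·det([[0,-4],[1,-1]]) - -2·det([[-3,-4],[4,-1]]) + 1·det([[-3,0],[4,1]])
    = -3·(0·-1 - -4·1) - -2·(-3·-1 - -4·4) + 1·(-3·1 - 0·4)
    = -3·4 - -2·19 + 1·-3
    = -12 + 38 + -3 = 23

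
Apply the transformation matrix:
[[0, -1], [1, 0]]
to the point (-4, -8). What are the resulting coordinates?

Matrix multiplication:
[[0, -1], [1, 0]] × [-4, -8]ᵀ
= [(0)(-4) + (-1)(-8), (1)(-4) + (0)(-8)]ᵀ
= [8, -4]ᵀ
Result: (8, -4)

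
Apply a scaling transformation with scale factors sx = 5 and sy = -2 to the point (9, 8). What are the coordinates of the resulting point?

Scaling matrix:
[[5, 0], [0, -2]]
Result: (9 × 5, 8 × -2) = (45, -16)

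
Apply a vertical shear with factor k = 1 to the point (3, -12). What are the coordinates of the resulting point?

Shear matrix for vertical shear with factor k = 1:
[[1, 0], [1, 1]]
Result: (3, -12) → (3, -9)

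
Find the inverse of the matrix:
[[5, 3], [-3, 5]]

For [[a,b],[c,d]], inverse = (1/det)·[[d,-b],[-c,a]]
det = (5)(5) - (3)(-3) = 25 - -9 = 34
Inverse = (1/34)·[[5, -3], [3, 5]]
= [[5/34, -3/34], [3/34, 5/34]]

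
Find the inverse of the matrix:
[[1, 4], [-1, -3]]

For [[a,b],[c,d]], inverse = (1/det)·[[d,-b],[-c,a]]
det = (1)(-3) - (4)(-1) = -3 - -4 = 1
Inverse = [[-3, -4], [1, 1]]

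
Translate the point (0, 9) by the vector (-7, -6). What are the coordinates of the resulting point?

Translation by (-7, -6) (homogeneous matrix [[1, 0, -7], [0, 1, -6], [0, 0, 1]]):
x' = 0 + -7 = -7
y' = 9 + -6 = 3
Result: (-7, 3)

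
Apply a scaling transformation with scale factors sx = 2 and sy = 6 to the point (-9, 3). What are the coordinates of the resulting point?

Scaling matrix:
[[2, 0], [0, 6]]
Result: (-9 × 2, 3 × 6) = (-18, 18)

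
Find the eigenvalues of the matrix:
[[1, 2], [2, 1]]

Characteristic equation: det(A - λI) = 0
λ² - (trace)λ + (det) = 0
trace = 1 + 1 = 2, det = (1)(1) - (2)(2) = -3
λ² - (2)λ + (-3) = 0
λ = (2 ± √((2)² - 4·(-3))) / 2 = (2 ± √16) / 2
Solving: λ = -1, 3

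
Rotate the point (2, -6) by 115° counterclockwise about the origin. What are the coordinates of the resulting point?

Rotation matrix for 115°: [[cos 115°, -sin 115°], [sin 115°, cos 115°]] ≈ [[-0.422618, -0.906308], [0.906308, -0.422618]]
[[-0.422618, -0.906308], [0.906308, -0.422618]] × [2, -6]ᵀ ≈ [4.5926, 4.3483]ᵀ
Result: (4.5926, 4.3483)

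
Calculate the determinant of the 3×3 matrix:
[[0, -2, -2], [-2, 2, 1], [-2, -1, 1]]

Expansion along first row:
det = 0·det([[2,1],[-1,1]]) - -2·det([[-2,1],[-2,1]]) + -2·det([[-2,2],[-2,-1]])
    = 0·(2·1 - 1·-1) - -2·(-2·1 - 1·-2) + -2·(-2·-1 - 2·-2)
    = 0·3 - -2·0 + -2·6
    = 0 + 0 + -12 = -12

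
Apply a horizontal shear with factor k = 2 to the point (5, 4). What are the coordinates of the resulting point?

Shear matrix for horizontal shear with factor k = 2:
[[1, 2], [0, 1]]
Result: (5, 4) → (13, 4)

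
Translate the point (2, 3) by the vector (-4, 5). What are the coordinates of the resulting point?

Translation by (-4, 5) (homogeneous matrix [[1, 0, -4], [0, 1, 5], [0, 0, 1]]):
x' = 2 + -4 = -2
y' = 3 + 5 = 8
Result: (-2, 8)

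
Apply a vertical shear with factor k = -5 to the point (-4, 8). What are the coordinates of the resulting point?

Shear matrix for vertical shear with factor k = -5:
[[1, 0], [-5, 1]]
Result: (-4, 8) → (-4, 28)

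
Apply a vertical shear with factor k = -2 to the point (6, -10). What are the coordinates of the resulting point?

Shear matrix for vertical shear with factor k = -2:
[[1, 0], [-2, 1]]
Result: (6, -10) → (6, -22)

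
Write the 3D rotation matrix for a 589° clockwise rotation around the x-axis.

Rotation matrix for clockwise 589° around x-axis:
A clockwise rotation by 589° is a counterclockwise rotation by -589°.
cos(-589°) = -0.6561, sin(-589°) = 0.7547
Result: [[1, 0, 0], [0, -0.6561, -0.7547], [0, 0.7547, -0.6561]]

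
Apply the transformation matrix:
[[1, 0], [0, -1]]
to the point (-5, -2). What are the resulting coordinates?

Matrix multiplication:
[[1, 0], [0, -1]] × [-5, -2]ᵀ
= [(1)(-5) + (0)(-2), (0)(-5) + (-1)(-2)]ᵀ
= [-5, 2]ᵀ
Result: (-5, 2)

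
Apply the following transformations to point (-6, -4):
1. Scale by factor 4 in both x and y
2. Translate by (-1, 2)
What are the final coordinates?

Step 1: Scale (-6, -4) by 4 → (-24, -16)
Step 2: Translate by (-1, 2) → (-25, -14)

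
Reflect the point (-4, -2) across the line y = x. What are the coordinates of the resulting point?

Reflection across line y = x: (-4, -2) → (-2, -4)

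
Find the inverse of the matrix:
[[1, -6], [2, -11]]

For [[a,b],[c,d]], inverse = (1/det)·[[d,-b],[-c,a]]
det = (1)(-11) - (-6)(2) = -11 - -12 = 1
Inverse = [[-11, 6], [-2, 1]]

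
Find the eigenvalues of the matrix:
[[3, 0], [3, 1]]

Characteristic equation: det(A - λI) = 0
λ² - (trace)λ + (det) = 0
trace = 3 + 1 = 4, det = (3)(1) - (0)(3) = 3
λ² - (4)λ + (3) = 0
λ = (4 ± √((4)² - 4·(3))) / 2 = (4 ± √4) / 2
Solving: λ = 1, 3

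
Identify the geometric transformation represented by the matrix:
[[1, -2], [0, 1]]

This matrix represents: horizontal shear with factor -2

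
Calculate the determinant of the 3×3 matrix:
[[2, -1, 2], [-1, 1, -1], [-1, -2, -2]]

Expansion along first row:
det = 2·det([[1,-1],[-2,-2]]) - -1·det([[-1,-1],[-1,-2]]) + 2·det([[-1,1],[-1,-2]])
    = 2·(1·-2 - -1·-2) - -1·(-1·-2 - -1·-1) + 2·(-1·-2 - 1·-1)
    = 2·-4 - -1·1 + 2·3
    = -8 + 1 + 6 = -1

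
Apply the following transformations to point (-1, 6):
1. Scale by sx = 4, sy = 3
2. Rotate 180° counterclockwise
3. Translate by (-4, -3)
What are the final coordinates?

Step 1: Scale → (-4, 18)
Step 2: Rotate 180° → (4, -18)
Step 3: Translate → (0, -21)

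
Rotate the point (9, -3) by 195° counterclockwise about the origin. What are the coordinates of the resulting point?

Rotation matrix for 195°: [[cos 195°, -sin 195°], [sin 195°, cos 195°]] ≈ [[-0.965926, 0.258819], [-0.258819, -0.965926]]
[[-0.965926, 0.258819], [-0.258819, -0.965926]] × [9, -3]ᵀ ≈ [-9.4698, 0.5684]ᵀ
Result: (-9.4698, 0.5684)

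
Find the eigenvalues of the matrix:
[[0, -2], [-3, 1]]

Characteristic equation: det(A - λI) = 0
λ² - (trace)λ + (det) = 0
trace = 0 + 1 = 1, det = (0)(1) - (-2)(-3) = -6
λ² - (1)λ + (-6) = 0
λ = (1 ± √((1)² - 4·(-6))) / 2 = (1 ± √25) / 2
Solving: λ = -2, 3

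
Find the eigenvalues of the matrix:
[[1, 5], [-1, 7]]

Characteristic equation: det(A - λI) = 0
λ² - (trace)λ + (det) = 0
trace = 1 + 7 = 8, det = (1)(7) - (5)(-1) = 12
λ² - (8)λ + (12) = 0
λ = (8 ± √((8)² - 4·(12))) / 2 = (8 ± √16) / 2
Solving: λ = 2, 6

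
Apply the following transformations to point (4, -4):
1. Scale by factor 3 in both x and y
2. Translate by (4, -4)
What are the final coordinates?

Step 1: Scale (4, -4) by 3 → (12, -12)
Step 2: Translate by (4, -4) → (16, -16)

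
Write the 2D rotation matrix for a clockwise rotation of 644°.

Rotation matrix formula: [[cos θ, -sin θ], [sin θ, cos θ]]
A clockwise rotation by 644° is equivalent to a counterclockwise rotation by -644°.
For θ = -644°:
cos(-644°) = 0.2419
sin(-644°) = 0.9703
Result: [[0.2419, -0.9703], [0.9703, 0.2419]]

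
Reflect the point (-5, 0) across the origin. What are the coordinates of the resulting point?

Reflection across origin: (-5, 0) → (5, 0)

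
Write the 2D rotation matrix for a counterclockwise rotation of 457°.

Rotation matrix formula: [[cos θ, -sin θ], [sin θ, cos θ]]
For θ = 457°:
cos(457°) = -0.1219
sin(457°) = 0.9925
Result: [[-0.1219, -0.9925], [0.9925, -0.1219]]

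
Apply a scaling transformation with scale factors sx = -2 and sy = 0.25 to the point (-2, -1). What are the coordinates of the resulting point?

Scaling matrix:
[[-2, 0], [0, 0.25]]
Result: (-2 × -2, -1 × 0.25) = (4, -0.25)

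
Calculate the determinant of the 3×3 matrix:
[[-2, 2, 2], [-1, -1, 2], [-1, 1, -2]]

Expansion along first row:
det = -2·det([[-1,2],[1,-2]]) - 2·det([[-1,2],[-1,-2]]) + 2·det([[-1,-1],[-1,1]])
    = -2·(-1·-2 - 2·1) - 2·(-1·-2 - 2·-1) + 2·(-1·1 - -1·-1)
    = -2·0 - 2·4 + 2·-2
    = 0 + -8 + -4 = -12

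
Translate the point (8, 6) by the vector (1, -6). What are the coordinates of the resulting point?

Translation by (1, -6) (homogeneous matrix [[1, 0, 1], [0, 1, -6], [0, 0, 1]]):
x' = 8 + 1 = 9
y' = 6 + -6 = 0
Result: (9, 0)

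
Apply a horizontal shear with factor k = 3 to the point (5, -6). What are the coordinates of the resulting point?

Shear matrix for horizontal shear with factor k = 3:
[[1, 3], [0, 1]]
Result: (5, -6) → (-13, -6)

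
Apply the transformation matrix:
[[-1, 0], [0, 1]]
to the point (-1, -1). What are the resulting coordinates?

Matrix multiplication:
[[-1, 0], [0, 1]] × [-1, -1]ᵀ
= [(-1)(-1) + (0)(-1), (0)(-1) + (1)(-1)]ᵀ
= [1, -1]ᵀ
Result: (1, -1)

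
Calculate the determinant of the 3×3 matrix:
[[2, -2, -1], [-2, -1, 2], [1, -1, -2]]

Expansion along first row:
det = 2·det([[-1,2],[-1,-2]]) - -2·det([[-2,2],[1,-2]]) + -1·det([[-2,-1],[1,-1]])
    = 2·(-1·-2 - 2·-1) - -2·(-2·-2 - 2·1) + -1·(-2·-1 - -1·1)
    = 2·4 - -2·2 + -1·3
    = 8 + 4 + -3 = 9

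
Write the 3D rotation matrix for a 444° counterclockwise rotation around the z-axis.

Rotation matrix for counterclockwise 444° around z-axis:
cos(444°) = 0.1045, sin(444°) = 0.9945
Result: [[0.1045, -0.9945, 0], [0.9945, 0.1045, 0], [0, 0, 1]]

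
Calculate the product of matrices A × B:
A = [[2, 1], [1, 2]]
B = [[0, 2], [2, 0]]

Matrix multiplication:
C[0][0] = 2×0 + 1×2 = 2
C[0][1] = 2×2 + 1×0 = 4
C[1][0] = 1×0 + 2×2 = 4
C[1][1] = 1×2 + 2×0 = 2
Result: [[2, 4], [4, 2]]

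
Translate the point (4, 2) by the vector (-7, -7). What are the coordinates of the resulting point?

Translation by (-7, -7) (homogeneous matrix [[1, 0, -7], [0, 1, -7], [0, 0, 1]]):
x' = 4 + -7 = -3
y' = 2 + -7 = -5
Result: (-3, -5)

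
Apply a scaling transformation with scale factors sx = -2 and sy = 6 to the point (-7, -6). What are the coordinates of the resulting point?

Scaling matrix:
[[-2, 0], [0, 6]]
Result: (-7 × -2, -6 × 6) = (14, -36)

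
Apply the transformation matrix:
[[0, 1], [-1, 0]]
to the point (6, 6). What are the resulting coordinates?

Matrix multiplication:
[[0, 1], [-1, 0]] × [6, 6]ᵀ
= [(0)(6) + (1)(6), (-1)(6) + (0)(6)]ᵀ
= [6, -6]ᵀ
Result: (6, -6)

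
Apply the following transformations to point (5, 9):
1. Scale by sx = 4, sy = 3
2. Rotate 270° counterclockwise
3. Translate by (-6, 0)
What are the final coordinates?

Step 1: Scale → (20, 27)
Step 2: Rotate 270° → (27, -20)
Step 3: Translate → (21, -20)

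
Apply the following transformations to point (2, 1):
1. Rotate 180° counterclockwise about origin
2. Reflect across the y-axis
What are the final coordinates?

Step 1: Rotate 180° → (-2, -1)
Step 2: Reflect across y-axis → (2, -1)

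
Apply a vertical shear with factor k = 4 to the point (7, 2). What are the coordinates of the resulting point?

Shear matrix for vertical shear with factor k = 4:
[[1, 0], [4, 1]]
Result: (7, 2) → (7, 30)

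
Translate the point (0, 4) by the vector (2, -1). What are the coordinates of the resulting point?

Translation by (2, -1) (homogeneous matrix [[1, 0, 2], [0, 1, -1], [0, 0, 1]]):
x' = 0 + 2 = 2
y' = 4 + -1 = 3
Result: (2, 3)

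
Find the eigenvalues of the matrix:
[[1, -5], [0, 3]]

Characteristic equation: det(A - λI) = 0
λ² - (trace)λ + (det) = 0
trace = 1 + 3 = 4, det = (1)(3) - (-5)(0) = 3
λ² - (4)λ + (3) = 0
λ = (4 ± √((4)² - 4·(3))) / 2 = (4 ± √4) / 2
Solving: λ = 1, 3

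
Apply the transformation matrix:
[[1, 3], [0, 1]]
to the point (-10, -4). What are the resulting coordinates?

Matrix multiplication:
[[1, 3], [0, 1]] × [-10, -4]ᵀ
= [(1)(-10) + (3)(-4), (0)(-10) + (1)(-4)]ᵀ
= [-22, -4]ᵀ
Result: (-22, -4)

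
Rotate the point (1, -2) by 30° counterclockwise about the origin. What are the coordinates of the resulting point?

Rotation matrix for 30°: [[cos 30°, -sin 30°], [sin 30°, cos 30°]] ≈ [[0.866025, -0.500000], [0.500000, 0.866025]]
[[0.866025, -0.500000], [0.500000, 0.866025]] × [1, -2]ᵀ ≈ [1.8660, -1.2321]ᵀ
Result: (1.8660, -1.2321)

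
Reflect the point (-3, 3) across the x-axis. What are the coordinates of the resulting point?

Reflection across x-axis: (-3, 3) → (-3, -3)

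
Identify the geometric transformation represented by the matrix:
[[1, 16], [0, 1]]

This matrix represents: horizontal shear with factor 16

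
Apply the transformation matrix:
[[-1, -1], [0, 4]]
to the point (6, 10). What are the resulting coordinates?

Matrix multiplication:
[[-1, -1], [0, 4]] × [6, 10]ᵀ
= [(-1)(6) + (-1)(10), (0)(6) + (4)(10)]ᵀ
= [-16, 40]ᵀ
Result: (-16, 40)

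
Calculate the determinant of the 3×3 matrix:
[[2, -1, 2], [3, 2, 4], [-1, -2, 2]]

Expansion along first row:
det = 2·det([[2,4],[-2,2]]) - -1·det([[3,4],[-1,2]]) + 2·det([[3,2],[-1,-2]])
    = 2·(2·2 - 4·-2) - -1·(3·2 - 4·-1) + 2·(3·-2 - 2·-1)
    = 2·12 - -1·10 + 2·-4
    = 24 + 10 + -8 = 26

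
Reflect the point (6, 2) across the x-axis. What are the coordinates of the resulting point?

Reflection across x-axis: (6, 2) → (6, -2)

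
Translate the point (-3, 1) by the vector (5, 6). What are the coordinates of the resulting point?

Translation by (5, 6) (homogeneous matrix [[1, 0, 5], [0, 1, 6], [0, 0, 1]]):
x' = -3 + 5 = 2
y' = 1 + 6 = 7
Result: (2, 7)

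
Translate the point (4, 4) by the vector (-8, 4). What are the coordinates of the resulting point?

Translation by (-8, 4) (homogeneous matrix [[1, 0, -8], [0, 1, 4], [0, 0, 1]]):
x' = 4 + -8 = -4
y' = 4 + 4 = 8
Result: (-4, 8)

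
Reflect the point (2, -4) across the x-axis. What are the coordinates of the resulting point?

Reflection across x-axis: (2, -4) → (2, 4)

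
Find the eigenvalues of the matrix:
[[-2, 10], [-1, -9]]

Characteristic equation: det(A - λI) = 0
λ² - (trace)λ + (det) = 0
trace = -2 + -9 = -11, det = (-2)(-9) - (10)(-1) = 28
λ² - (-11)λ + (28) = 0
λ = (-11 ± √((-11)² - 4·(28))) / 2 = (-11 ± √9) / 2
Solving: λ = -7, -4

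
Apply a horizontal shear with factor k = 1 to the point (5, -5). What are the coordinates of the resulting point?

Shear matrix for horizontal shear with factor k = 1:
[[1, 1], [0, 1]]
Result: (5, -5) → (0, -5)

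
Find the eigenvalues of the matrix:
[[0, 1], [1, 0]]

Characteristic equation: det(A - λI) = 0
λ² - (trace)λ + (det) = 0
trace = 0 + 0 = 0, det = (0)(0) - (1)(1) = -1
λ² - (0)λ + (-1) = 0
λ = (0 ± √((0)² - 4·(-1))) / 2 = (0 ± √4) / 2
Solving: λ = -1, 1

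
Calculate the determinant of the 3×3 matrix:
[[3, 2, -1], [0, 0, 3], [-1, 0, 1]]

Expansion along first row:
det = 3·det([[0,3],[0,1]]) - 2·det([[0,3],[-1,1]]) + -1·det([[0,0],[-1,0]])
    = 3·(0·1 - 3·0) - 2·(0·1 - 3·-1) + -1·(0·0 - 0·-1)
    = 3·0 - 2·3 + -1·0
    = 0 + -6 + 0 = -6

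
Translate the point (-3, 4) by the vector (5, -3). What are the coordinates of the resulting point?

Translation by (5, -3) (homogeneous matrix [[1, 0, 5], [0, 1, -3], [0, 0, 1]]):
x' = -3 + 5 = 2
y' = 4 + -3 = 1
Result: (2, 1)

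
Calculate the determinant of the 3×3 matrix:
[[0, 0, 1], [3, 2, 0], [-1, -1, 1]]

Expansion along first row:
det = 0·det([[2,0],[-1,1]]) - 0·det([[3,0],[-1,1]]) + 1·det([[3,2],[-1,-1]])
    = 0·(2·1 - 0·-1) - 0·(3·1 - 0·-1) + 1·(3·-1 - 2·-1)
    = 0·2 - 0·3 + 1·-1
    = 0 + 0 + -1 = -1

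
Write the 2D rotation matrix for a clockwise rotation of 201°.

Rotation matrix formula: [[cos θ, -sin θ], [sin θ, cos θ]]
A clockwise rotation by 201° is equivalent to a counterclockwise rotation by -201°.
For θ = -201°:
cos(-201°) = -0.9336
sin(-201°) = 0.3584
Result: [[-0.9336, -0.3584], [0.3584, -0.9336]]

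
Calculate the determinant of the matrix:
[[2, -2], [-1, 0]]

For a 2×2 matrix [[a, b], [c, d]], det = ad - bc
det = (2)(0) - (-2)(-1) = 0 - 2 = -2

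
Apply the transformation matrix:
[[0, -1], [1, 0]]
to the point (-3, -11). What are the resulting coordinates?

Matrix multiplication:
[[0, -1], [1, 0]] × [-3, -11]ᵀ
= [(0)(-3) + (-1)(-11), (1)(-3) + (0)(-11)]ᵀ
= [11, -3]ᵀ
Result: (11, -3)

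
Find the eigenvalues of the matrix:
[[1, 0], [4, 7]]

Characteristic equation: det(A - λI) = 0
λ² - (trace)λ + (det) = 0
trace = 1 + 7 = 8, det = (1)(7) - (0)(4) = 7
λ² - (8)λ + (7) = 0
λ = (8 ± √((8)² - 4·(7))) / 2 = (8 ± √36) / 2
Solving: λ = 1, 7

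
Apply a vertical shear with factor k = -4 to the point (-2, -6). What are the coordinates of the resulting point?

Shear matrix for vertical shear with factor k = -4:
[[1, 0], [-4, 1]]
Result: (-2, -6) → (-2, 2)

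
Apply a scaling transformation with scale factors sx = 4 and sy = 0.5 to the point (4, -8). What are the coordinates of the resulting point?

Scaling matrix:
[[4, 0], [0, 0.50]]
Result: (4 × 4, -8 × 0.5) = (16, -4)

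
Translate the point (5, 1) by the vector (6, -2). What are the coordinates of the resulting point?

Translation by (6, -2) (homogeneous matrix [[1, 0, 6], [0, 1, -2], [0, 0, 1]]):
x' = 5 + 6 = 11
y' = 1 + -2 = -1
Result: (11, -1)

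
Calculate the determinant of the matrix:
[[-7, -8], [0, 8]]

For a 2×2 matrix [[a, b], [c, d]], det = ad - bc
det = (-7)(8) - (-8)(0) = -56 - 0 = -56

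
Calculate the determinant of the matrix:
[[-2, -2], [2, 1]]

For a 2×2 matrix [[a, b], [c, d]], det = ad - bc
det = (-2)(1) - (-2)(2) = -2 - -4 = 2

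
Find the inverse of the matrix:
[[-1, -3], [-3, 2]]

For [[a,b],[c,d]], inverse = (1/det)·[[d,-b],[-c,a]]
det = (-1)(2) - (-3)(-3) = -2 - 9 = -11
Inverse = (1/-11)·[[2, 3], [3, -1]]
= [[-2/11, -3/11], [-3/11, 1/11]]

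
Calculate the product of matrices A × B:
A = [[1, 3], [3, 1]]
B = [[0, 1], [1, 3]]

Matrix multiplication:
C[0][0] = 1×0 + 3×1 = 3
C[0][1] = 1×1 + 3×3 = 10
C[1][0] = 3×0 + 1×1 = 1
C[1][1] = 3×1 + 1×3 = 6
Result: [[3, 10], [1, 6]]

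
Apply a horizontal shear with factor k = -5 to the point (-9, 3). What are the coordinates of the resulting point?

Shear matrix for horizontal shear with factor k = -5:
[[1, -5], [0, 1]]
Result: (-9, 3) → (-24, 3)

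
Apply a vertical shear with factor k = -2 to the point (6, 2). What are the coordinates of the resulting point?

Shear matrix for vertical shear with factor k = -2:
[[1, 0], [-2, 1]]
Result: (6, 2) → (6, -10)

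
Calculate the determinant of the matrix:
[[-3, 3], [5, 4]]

For a 2×2 matrix [[a, b], [c, d]], det = ad - bc
det = (-3)(4) - (3)(5) = -12 - 15 = -27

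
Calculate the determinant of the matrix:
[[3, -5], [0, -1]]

For a 2×2 matrix [[a, b], [c, d]], det = ad - bc
det = (3)(-1) - (-5)(0) = -3 - 0 = -3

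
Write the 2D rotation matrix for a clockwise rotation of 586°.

Rotation matrix formula: [[cos θ, -sin θ], [sin θ, cos θ]]
A clockwise rotation by 586° is equivalent to a counterclockwise rotation by -586°.
For θ = -586°:
cos(-586°) = -0.6947
sin(-586°) = 0.7193
Result: [[-0.6947, -0.7193], [0.7193, -0.6947]]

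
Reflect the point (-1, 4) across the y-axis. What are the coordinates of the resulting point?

Reflection across y-axis: (-1, 4) → (1, 4)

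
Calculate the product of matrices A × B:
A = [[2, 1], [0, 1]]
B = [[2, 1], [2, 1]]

Matrix multiplication:
C[0][0] = 2×2 + 1×2 = 6
C[0][1] = 2×1 + 1×1 = 3
C[1][0] = 0×2 + 1×2 = 2
C[1][1] = 0×1 + 1×1 = 1
Result: [[6, 3], [2, 1]]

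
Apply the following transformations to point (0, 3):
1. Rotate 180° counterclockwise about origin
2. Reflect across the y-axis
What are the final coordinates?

Step 1: Rotate 180° → (0, -3)
Step 2: Reflect across y-axis → (0, -3)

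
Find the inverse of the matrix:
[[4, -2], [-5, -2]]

For [[a,b],[c,d]], inverse = (1/det)·[[d,-b],[-c,a]]
det = (4)(-2) - (-2)(-5) = -8 - 10 = -18
Inverse = (1/-18)·[[-2, 2], [5, 4]]
= [[1/9, -1/9], [-5/18, -2/9]]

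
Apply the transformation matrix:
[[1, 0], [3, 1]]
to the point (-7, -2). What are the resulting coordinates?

Matrix multiplication:
[[1, 0], [3, 1]] × [-7, -2]ᵀ
= [(1)(-7) + (0)(-2), (3)(-7) + (1)(-2)]ᵀ
= [-7, -23]ᵀ
Result: (-7, -23)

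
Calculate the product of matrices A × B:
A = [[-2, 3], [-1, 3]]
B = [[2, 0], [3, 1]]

Matrix multiplication:
C[0][0] = -2×2 + 3×3 = 5
C[0][1] = -2×0 + 3×1 = 3
C[1][0] = -1×2 + 3×3 = 7
C[1][1] = -1×0 + 3×1 = 3
Result: [[5, 3], [7, 3]]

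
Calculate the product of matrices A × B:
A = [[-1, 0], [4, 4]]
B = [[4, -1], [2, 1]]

Matrix multiplication:
C[0][0] = -1×4 + 0×2 = -4
C[0][1] = -1×-1 + 0×1 = 1
C[1][0] = 4×4 + 4×2 = 24
C[1][1] = 4×-1 + 4×1 = 0
Result: [[-4, 1], [24, 0]]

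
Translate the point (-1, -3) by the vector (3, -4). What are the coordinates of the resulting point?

Translation by (3, -4) (homogeneous matrix [[1, 0, 3], [0, 1, -4], [0, 0, 1]]):
x' = -1 + 3 = 2
y' = -3 + -4 = -7
Result: (2, -7)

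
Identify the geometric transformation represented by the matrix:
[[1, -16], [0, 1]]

This matrix represents: horizontal shear with factor -16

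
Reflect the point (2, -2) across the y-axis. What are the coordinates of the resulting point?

Reflection across y-axis: (2, -2) → (-2, -2)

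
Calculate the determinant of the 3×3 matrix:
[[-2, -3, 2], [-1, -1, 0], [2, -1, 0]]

Expansion along first row:
det = -2·det([[-1,0],[-1,0]]) - -3·det([[-1,0],[2,0]]) + 2·det([[-1,-1],[2,-1]])
    = -2·(-1·0 - 0·-1) - -3·(-1·0 - 0·2) + 2·(-1·-1 - -1·2)
    = -2·0 - -3·0 + 2·3
    = 0 + 0 + 6 = 6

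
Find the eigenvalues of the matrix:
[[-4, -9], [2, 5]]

Characteristic equation: det(A - λI) = 0
λ² - (trace)λ + (det) = 0
trace = -4 + 5 = 1, det = (-4)(5) - (-9)(2) = -2
λ² - (1)λ + (-2) = 0
λ = (1 ± √((1)² - 4·(-2))) / 2 = (1 ± √9) / 2
Solving: λ = -1, 2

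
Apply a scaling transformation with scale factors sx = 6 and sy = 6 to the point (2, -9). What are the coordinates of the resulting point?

Scaling matrix:
[[6, 0], [0, 6]]
Result: (2 × 6, -9 × 6) = (12, -54)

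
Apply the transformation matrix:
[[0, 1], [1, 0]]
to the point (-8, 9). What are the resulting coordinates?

Matrix multiplication:
[[0, 1], [1, 0]] × [-8, 9]ᵀ
= [(0)(-8) + (1)(9), (1)(-8) + (0)(9)]ᵀ
= [9, -8]ᵀ
Result: (9, -8)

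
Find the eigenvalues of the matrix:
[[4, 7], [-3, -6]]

Characteristic equation: det(A - λI) = 0
λ² - (trace)λ + (det) = 0
trace = 4 + -6 = -2, det = (4)(-6) - (7)(-3) = -3
λ² - (-2)λ + (-3) = 0
λ = (-2 ± √((-2)² - 4·(-3))) / 2 = (-2 ± √16) / 2
Solving: λ = -3, 1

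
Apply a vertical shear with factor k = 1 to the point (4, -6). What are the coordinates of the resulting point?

Shear matrix for vertical shear with factor k = 1:
[[1, 0], [1, 1]]
Result: (4, -6) → (4, -2)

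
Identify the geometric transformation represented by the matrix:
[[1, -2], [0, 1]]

This matrix represents: horizontal shear with factor -2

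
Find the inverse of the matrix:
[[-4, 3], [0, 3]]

For [[a,b],[c,d]], inverse = (1/det)·[[d,-b],[-c,a]]
det = (-4)(3) - (3)(0) = -12 - 0 = -12
Inverse = (1/-12)·[[3, -3], [0, -4]]
= [[-1/4, 1/4], [0, 1/3]]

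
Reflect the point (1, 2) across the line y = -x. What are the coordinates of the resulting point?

Reflection across line y = -x: (1, 2) → (-2, -1)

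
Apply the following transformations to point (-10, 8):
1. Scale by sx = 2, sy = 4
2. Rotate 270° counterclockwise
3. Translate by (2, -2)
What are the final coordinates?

Step 1: Scale → (-20, 32)
Step 2: Rotate 270° → (32, 20)
Step 3: Translate → (34, 18)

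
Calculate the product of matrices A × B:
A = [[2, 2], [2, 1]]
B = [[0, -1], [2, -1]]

Matrix multiplication:
C[0][0] = 2×0 + 2×2 = 4
C[0][1] = 2×-1 + 2×-1 = -4
C[1][0] = 2×0 + 1×2 = 2
C[1][1] = 2×-1 + 1×-1 = -3
Result: [[4, -4], [2, -3]]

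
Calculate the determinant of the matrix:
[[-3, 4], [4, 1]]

For a 2×2 matrix [[a, b], [c, d]], det = ad - bc
det = (-3)(1) - (4)(4) = -3 - 16 = -19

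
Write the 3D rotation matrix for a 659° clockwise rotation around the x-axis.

Rotation matrix for clockwise 659° around x-axis:
A clockwise rotation by 659° is a counterclockwise rotation by -659°.
cos(-659°) = 0.4848, sin(-659°) = 0.8746
Result: [[1, 0, 0], [0, 0.4848, -0.8746], [0, 0.8746, 0.4848]]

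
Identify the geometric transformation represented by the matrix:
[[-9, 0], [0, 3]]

This matrix represents: non-uniform scaling by sx = -9, sy = 3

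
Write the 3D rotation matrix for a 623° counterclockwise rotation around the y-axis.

Rotation matrix for counterclockwise 623° around y-axis:
cos(623°) = -0.1219, sin(623°) = -0.9925
Result: [[-0.1219, 0, -0.9925], [0, 1, 0], [0.9925, 0, -0.1219]]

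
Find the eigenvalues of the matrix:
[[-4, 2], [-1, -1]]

Characteristic equation: det(A - λI) = 0
λ² - (trace)λ + (det) = 0
trace = -4 + -1 = -5, det = (-4)(-1) - (2)(-1) = 6
λ² - (-5)λ + (6) = 0
λ = (-5 ± √((-5)² - 4·(6))) / 2 = (-5 ± √1) / 2
Solving: λ = -3, -2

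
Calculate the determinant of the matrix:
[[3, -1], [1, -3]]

For a 2×2 matrix [[a, b], [c, d]], det = ad - bc
det = (3)(-3) - (-1)(1) = -9 - -1 = -8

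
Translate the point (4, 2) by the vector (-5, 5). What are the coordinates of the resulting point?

Translation by (-5, 5) (homogeneous matrix [[1, 0, -5], [0, 1, 5], [0, 0, 1]]):
x' = 4 + -5 = -1
y' = 2 + 5 = 7
Result: (-1, 7)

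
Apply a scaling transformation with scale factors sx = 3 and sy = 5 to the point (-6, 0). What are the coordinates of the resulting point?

Scaling matrix:
[[3, 0], [0, 5]]
Result: (-6 × 3, 0 × 5) = (-18, 0)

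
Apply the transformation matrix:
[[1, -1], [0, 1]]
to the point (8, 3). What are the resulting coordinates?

Matrix multiplication:
[[1, -1], [0, 1]] × [8, 3]ᵀ
= [(1)(8) + (-1)(3), (0)(8) + (1)(3)]ᵀ
= [5, 3]ᵀ
Result: (5, 3)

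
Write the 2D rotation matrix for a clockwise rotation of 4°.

Rotation matrix formula: [[cos θ, -sin θ], [sin θ, cos θ]]
A clockwise rotation by 4° is equivalent to a counterclockwise rotation by -4°.
For θ = -4°:
cos(-4°) = 0.9976
sin(-4°) = -0.0698
Result: [[0.9976, 0.0698], [-0.0698, 0.9976]]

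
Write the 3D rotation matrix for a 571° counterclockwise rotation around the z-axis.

Rotation matrix for counterclockwise 571° around z-axis:
cos(571°) = -0.8572, sin(571°) = -0.5150
Result: [[-0.8572, 0.5150, 0], [-0.5150, -0.8572, 0], [0, 0, 1]]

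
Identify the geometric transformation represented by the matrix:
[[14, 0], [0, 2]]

This matrix represents: non-uniform scaling by sx = 14, sy = 2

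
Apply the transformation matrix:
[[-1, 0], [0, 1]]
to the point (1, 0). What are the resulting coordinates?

Matrix multiplication:
[[-1, 0], [0, 1]] × [1, 0]ᵀ
= [(-1)(1) + (0)(0), (0)(1) + (1)(0)]ᵀ
= [-1, 0]ᵀ
Result: (-1, 0)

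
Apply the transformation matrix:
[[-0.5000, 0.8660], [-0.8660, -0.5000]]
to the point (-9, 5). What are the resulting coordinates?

Matrix multiplication:
[[-0.5000, 0.8660], [-0.8660, -0.5000]] × [-9, 5]ᵀ
= [(-0.5000)(-9) + (0.8660)(5), (-0.8660)(-9) + (-0.5000)(5)]ᵀ
= [8.8300, 5.2940]ᵀ
Result: (8.8300, 5.2940)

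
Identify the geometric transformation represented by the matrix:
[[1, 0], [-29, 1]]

This matrix represents: vertical shear with factor -29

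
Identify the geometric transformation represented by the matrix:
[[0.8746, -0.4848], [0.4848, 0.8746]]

This matrix represents: rotation by 29° counterclockwise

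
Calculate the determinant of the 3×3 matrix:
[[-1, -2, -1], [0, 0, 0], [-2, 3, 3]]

Expansion along first row:
det = -1·det([[0,0],[3,3]]) - -2·det([[0,0],[-2,3]]) + -1·det([[0,0],[-2,3]])
    = -1·(0·3 - 0·3) - -2·(0·3 - 0·-2) + -1·(0·3 - 0·-2)
    = -1·0 - -2·0 + -1·0
    = 0 + 0 + 0 = 0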